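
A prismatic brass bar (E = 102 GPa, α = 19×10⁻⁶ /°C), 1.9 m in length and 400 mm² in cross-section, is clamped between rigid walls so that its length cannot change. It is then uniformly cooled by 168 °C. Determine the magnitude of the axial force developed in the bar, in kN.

P ≈ 130 kN (tensile)

Full restraint means ε = 0, so the stress is σ = EαΔT = 102×10³ × 19×10⁻⁶ × 168 = 325.6 MPa.
P = AEαΔT = 400 × 102×10³ × 19×10⁻⁶ × 168 = 130.2 kN (tensile).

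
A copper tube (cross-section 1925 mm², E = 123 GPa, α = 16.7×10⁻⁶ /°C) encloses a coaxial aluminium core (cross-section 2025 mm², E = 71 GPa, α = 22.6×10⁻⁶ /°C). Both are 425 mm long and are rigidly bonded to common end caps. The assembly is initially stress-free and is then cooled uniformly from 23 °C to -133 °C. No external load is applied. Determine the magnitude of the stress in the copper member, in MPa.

Both members must finish at the same length. With the larger α, the aluminium tends to over-contract; the plates restrain it, putting the aluminium in tension and the copper in compression. With no external load the two internal forces are equal and opposite, magnitude P.
Compatibility of the two members (thermal + elastic change equal): (α₁ − α₂)ΔT = P·[1/(A₁E₁) + 1/(A₂E₂)].
|α₁ − α₂|·ΔT = 5.9×10⁻⁶ × 156 = 0.0009204.
1/(A₁E₁) + 1/(A₂E₂) = 1/(1925×123×10³) + 1/(2025×71×10³) = 1.118×10⁻⁸ N⁻¹.
P = 0.0009204 / 1.118×10⁻⁸ = 82330 N = 82.33 kN.
σ_{copper} = P/A₁ = 82330/1925 = 42.77 MPa, compressive.

σ ≈ 42.8 MPa (compressive)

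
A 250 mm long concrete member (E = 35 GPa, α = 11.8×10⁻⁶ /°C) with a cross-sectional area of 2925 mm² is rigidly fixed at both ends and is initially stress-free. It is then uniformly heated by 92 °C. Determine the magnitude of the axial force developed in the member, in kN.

P ≈ 111 kN (compressive)

Full restraint means ε = 0, so the stress is σ = EαΔT = 35×10³ × 11.8×10⁻⁶ × 92 = 38 MPa.
Axial force P = σA = 38 × 2925 = 111100 N = 111.1 kN, compressive.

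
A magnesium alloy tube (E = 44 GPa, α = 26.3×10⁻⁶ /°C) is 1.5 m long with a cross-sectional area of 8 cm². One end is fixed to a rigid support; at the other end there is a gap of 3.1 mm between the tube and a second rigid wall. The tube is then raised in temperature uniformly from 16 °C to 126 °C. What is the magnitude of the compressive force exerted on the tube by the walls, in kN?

Unrestrained expansion: δ_free = αΔT L = 26.3×10⁻⁶ × 110 × 1500 = 4.339 mm.
This exceeds the 3.1 mm gap, so the wall pushes back. The portion of expansion that must be recovered elastically is δ_free − gap = 4.339 − 3.1 = 1.239 mm.
Compatibility: PL/(AE) = 1.239 mm, so σ = P/A = E × (1.239/1500) = 36.36 MPa.
P = σA = 36.36 × 800 = 29.09 kN.

P ≈ 29.1 kN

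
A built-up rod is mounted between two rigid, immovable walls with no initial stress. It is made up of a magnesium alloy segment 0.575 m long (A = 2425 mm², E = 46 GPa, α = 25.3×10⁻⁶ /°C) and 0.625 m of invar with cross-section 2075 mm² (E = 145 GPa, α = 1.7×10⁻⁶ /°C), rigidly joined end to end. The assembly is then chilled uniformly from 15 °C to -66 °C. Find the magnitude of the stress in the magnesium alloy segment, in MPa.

σ ≈ 72.1 MPa (tensile)

With the walls removed the bar would change length by δ_free = Σ αᵢΔT Lᵢ = 25.3×10⁻⁶×81×575 + 1.7×10⁻⁶×81×625 = 1.264 mm.
Since the ends are fixed, an axial force P builds up, equal in every segment, with P · Σ Lᵢ/(AᵢEᵢ) = δ_free.
Σ Lᵢ/(AᵢEᵢ) = 575/(2425×46×10³) + 625/(2075×145×10³) = 7.232×10⁻⁶ mm/N.
Hence P = δ_free / Σ(L/AE) = 1.264/7.232×10⁻⁶ = 174.8 kN (tensile).
σ_{magnesium alloy} = P / A = 174800 / 2425 = 72.1 MPa.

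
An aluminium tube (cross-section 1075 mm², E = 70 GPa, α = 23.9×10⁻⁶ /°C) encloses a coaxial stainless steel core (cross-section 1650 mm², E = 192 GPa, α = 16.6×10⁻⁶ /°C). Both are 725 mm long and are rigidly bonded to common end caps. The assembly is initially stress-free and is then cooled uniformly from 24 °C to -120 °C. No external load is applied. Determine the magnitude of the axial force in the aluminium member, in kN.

P ≈ 63.9 kN (tensile in the aluminium)

The aluminium has the larger α, so on cooling it would change length more than the stainless steel if both were free. The rigid plates force a common final length, so the aluminium is put into tension and the stainless steel into compression, with equal and opposite forces P (no external load).
Setting the final lengths equal and cancelling L: (α₁ − α₂)ΔT = P/(A₁E₁) + P/(A₂E₂).
|α₁ − α₂|·ΔT = 7.3×10⁻⁶ × 144 = 0.001051.
1/(A₁E₁) + 1/(A₂E₂) = 1/(1075×70×10³) + 1/(1650×192×10³) = 1.645×10⁻⁸ N⁻¹.
So P = 0.001051 / 1.645×10⁻⁸ = 63.92 kN.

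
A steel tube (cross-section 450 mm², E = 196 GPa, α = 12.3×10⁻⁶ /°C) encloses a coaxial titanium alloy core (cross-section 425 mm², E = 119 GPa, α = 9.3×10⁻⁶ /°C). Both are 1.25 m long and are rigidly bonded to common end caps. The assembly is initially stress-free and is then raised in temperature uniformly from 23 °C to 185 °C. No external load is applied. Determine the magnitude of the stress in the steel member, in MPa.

σ ≈ 34.7 MPa (compressive)

The steel has the larger α, so on heating it would change length more than the titanium alloy if both were free. The rigid plates force a common final length, so the steel is put into compression and the titanium alloy into tension, with equal and opposite forces P (no external load).
Setting the final lengths equal and cancelling L: (α₁ − α₂)ΔT = P/(A₁E₁) + P/(A₂E₂).
|α₁ − α₂|·ΔT = 3×10⁻⁶ × 162 = 0.000486.
1/(A₁E₁) + 1/(A₂E₂) = 1/(450×196×10³) + 1/(425×119×10³) = 3.111×10⁻⁸ N⁻¹.
So P = 0.000486 / 3.111×10⁻⁸ = 15.62 kN.
σ_{steel} = P/A₁ = 15620/450 = 34.71 MPa, compressive.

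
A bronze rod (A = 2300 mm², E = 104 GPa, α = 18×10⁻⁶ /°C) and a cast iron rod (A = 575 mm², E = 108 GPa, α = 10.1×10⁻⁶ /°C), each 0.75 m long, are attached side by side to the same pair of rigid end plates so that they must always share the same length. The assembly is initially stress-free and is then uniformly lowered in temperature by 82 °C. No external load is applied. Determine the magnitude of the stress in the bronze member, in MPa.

Equilibrium of a rigid end plate with no external load gives equal and opposite internal forces ±P in the two members. Since α_{bronze} > α_{cast iron}, cooling drives the bronze into tension and the cast iron into compression.
Setting the final lengths equal and cancelling L: (α₁ − α₂)ΔT = P/(A₁E₁) + P/(A₂E₂).
|α₁ − α₂|·ΔT = 7.9×10⁻⁶ × 82 = 0.0006478.
1/(A₁E₁) + 1/(A₂E₂) = 1/(2300×104×10³) + 1/(575×108×10³) = 2.028×10⁻⁸ N⁻¹.
So P = 0.0006478 / 2.028×10⁻⁸ = 31.94 kN.
σ_{bronze} = P/A₁ = 31940/2300 = 13.89 MPa, tensile.

σ ≈ 13.9 MPa (tensile)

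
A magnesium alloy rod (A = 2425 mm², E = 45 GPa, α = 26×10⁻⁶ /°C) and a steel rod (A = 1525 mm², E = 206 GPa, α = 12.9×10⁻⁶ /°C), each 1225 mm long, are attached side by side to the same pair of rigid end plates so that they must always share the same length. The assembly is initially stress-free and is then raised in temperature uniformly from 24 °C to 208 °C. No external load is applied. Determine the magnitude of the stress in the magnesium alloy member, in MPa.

Equilibrium of a rigid end plate with no external load gives equal and opposite internal forces ±P in the two members. Since α_{magnesium alloy} > α_{steel}, heating drives the magnesium alloy into compression and the steel into tension.
Setting the final lengths equal and cancelling L: (α₁ − α₂)ΔT = P/(A₁E₁) + P/(A₂E₂).
|α₁ − α₂|·ΔT = 13.1×10⁻⁶ × 184 = 0.00241.
1/(A₁E₁) + 1/(A₂E₂) = 1/(2425×45×10³) + 1/(1525×206×10³) = 1.235×10⁻⁸ N⁻¹.
So P = 0.00241 / 1.235×10⁻⁸ = 195.2 kN.
σ_{magnesium alloy} = P/A₁ = 195200/2425 = 80.5 MPa, compressive.

σ ≈ 80.5 MPa (compressive)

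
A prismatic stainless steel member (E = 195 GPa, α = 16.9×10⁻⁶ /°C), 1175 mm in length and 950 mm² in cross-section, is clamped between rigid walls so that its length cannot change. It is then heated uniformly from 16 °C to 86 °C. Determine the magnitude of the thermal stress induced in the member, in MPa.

σ ≈ 231 MPa (compressive)

With length fixed, the mechanical strain must cancel the thermal strain αΔT = 16.9×10⁻⁶ × 70 = 1183×10⁻⁶.
Hence σ = E·αΔT = 195×10³ × 1183×10⁻⁶ = 230.7 MPa, compressive.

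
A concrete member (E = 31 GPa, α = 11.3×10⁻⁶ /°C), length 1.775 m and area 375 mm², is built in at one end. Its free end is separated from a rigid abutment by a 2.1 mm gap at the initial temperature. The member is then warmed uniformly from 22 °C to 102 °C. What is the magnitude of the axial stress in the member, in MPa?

σ ≈ 0 MPa

Free thermal elongation = αΔT L = 11.3×10⁻⁶ × 80 × 1775 = 1.605 mm.
This is smaller than the 2.1 mm clearance, so the member expands freely without reaching the stop — the stress is zero.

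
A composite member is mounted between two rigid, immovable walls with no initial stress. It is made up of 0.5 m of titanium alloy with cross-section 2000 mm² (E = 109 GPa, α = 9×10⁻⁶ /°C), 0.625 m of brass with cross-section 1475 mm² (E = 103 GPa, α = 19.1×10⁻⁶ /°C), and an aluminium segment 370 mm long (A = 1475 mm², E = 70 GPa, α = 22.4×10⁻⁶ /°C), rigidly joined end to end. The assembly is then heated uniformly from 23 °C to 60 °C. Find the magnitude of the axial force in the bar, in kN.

P ≈ 91.6 kN (compressive)

With the walls removed the bar would change length by δ_free = Σ αᵢΔT Lᵢ = 9×10⁻⁶×37×500 + 19.1×10⁻⁶×37×625 + 22.4×10⁻⁶×37×370 = 0.9148 mm.
The rigid supports impose zero overall length change; the single axial force P common to all segments must satisfy P Σ Lᵢ/(AᵢEᵢ) = δ_free.
Σ Lᵢ/(AᵢEᵢ) = 500/(2000×109×10³) + 625/(1475×103×10³) + 370/(1475×70×10³) = 9.991×10⁻⁶ mm/N.
Hence P = δ_free / Σ(L/AE) = 0.9148/9.991×10⁻⁶ = 91.57 kN (compressive).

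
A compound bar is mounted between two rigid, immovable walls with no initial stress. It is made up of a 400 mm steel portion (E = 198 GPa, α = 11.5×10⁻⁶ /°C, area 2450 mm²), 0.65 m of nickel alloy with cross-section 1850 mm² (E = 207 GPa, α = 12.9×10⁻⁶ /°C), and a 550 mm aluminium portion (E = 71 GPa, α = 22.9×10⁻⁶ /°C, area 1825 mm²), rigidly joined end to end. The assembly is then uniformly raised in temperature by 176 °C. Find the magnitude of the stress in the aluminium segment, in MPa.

σ ≈ 365 MPa (compressive)

With the walls removed the bar would change length by δ_free = Σ αᵢΔT Lᵢ = 11.5×10⁻⁶×176×400 + 12.9×10⁻⁶×176×650 + 22.9×10⁻⁶×176×550 = 4.502 mm.
The walls prevent any net length change, so an axial force P (same in every segment) develops. Compatibility: P · Σ Lᵢ/(AᵢEᵢ) = δ_free.
The series flexibility is Σ Lᵢ/(AᵢEᵢ) = 400/(2450×198×10³) + 650/(1850×207×10³) + 550/(1825×71×10³) = 6.767×10⁻⁶ mm/N.
So P = 4.502 / 6.767×10⁻⁶ = 665.3 kN, compressive.
σ_{aluminium} = P / A = 665300 / 1825 = 364.6 MPa.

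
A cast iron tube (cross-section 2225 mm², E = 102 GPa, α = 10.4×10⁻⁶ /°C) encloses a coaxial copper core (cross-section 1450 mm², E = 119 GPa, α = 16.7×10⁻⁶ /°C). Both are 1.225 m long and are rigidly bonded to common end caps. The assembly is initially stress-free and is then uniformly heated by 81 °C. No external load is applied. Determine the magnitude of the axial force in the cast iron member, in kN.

Equilibrium of a rigid end plate with no external load gives equal and opposite internal forces ±P in the two members. Since α_{copper} > α_{cast iron}, heating drives the copper into compression and the cast iron into tension.
Equating the net (thermal + elastic) strains gives |α₁ − α₂|·ΔT = P·[1/(A₁E₁) + 1/(A₂E₂)].
|α₁ − α₂|·ΔT = 6.3×10⁻⁶ × 81 = 0.0005103.
1/(A₁E₁) + 1/(A₂E₂) = 1/(2225×102×10³) + 1/(1450×119×10³) = 1.02×10⁻⁸ N⁻¹.
P = 0.0005103 / 1.02×10⁻⁸ = 50020 N = 50.02 kN.

P ≈ 50 kN (tensile in the cast iron)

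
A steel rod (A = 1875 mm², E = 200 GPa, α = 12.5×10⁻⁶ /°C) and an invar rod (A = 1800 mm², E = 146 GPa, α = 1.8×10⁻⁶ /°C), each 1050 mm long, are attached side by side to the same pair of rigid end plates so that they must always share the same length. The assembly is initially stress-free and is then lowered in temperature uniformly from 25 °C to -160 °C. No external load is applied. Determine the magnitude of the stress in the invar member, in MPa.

σ ≈ 170 MPa (compressive)

Both members must finish at the same length. With the larger α, the steel tends to over-contract; the plates restrain it, putting the steel in tension and the invar in compression. With no external load the two internal forces are equal and opposite, magnitude P.
Equating the net (thermal + elastic) strains gives |α₁ − α₂|·ΔT = P·[1/(A₁E₁) + 1/(A₂E₂)].
|α₁ − α₂|·ΔT = 10.7×10⁻⁶ × 185 = 0.001979.
1/(A₁E₁) + 1/(A₂E₂) = 1/(1875×200×10³) + 1/(1800×146×10³) = 6.472×10⁻⁹ N⁻¹.
P = 0.001979 / 6.472×10⁻⁹ = 305900 N = 305.9 kN.
σ_{invar} = P/A₂ = 305900/1800 = 169.9 MPa, compressive.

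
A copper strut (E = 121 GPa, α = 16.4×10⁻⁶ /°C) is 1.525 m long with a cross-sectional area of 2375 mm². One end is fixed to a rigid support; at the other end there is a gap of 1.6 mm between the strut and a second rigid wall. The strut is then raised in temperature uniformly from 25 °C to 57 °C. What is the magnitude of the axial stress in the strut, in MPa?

σ ≈ 0 MPa

Free thermal elongation = αΔT L = 16.4×10⁻⁶ × 32 × 1525 = 0.8003 mm.
This is smaller than the 1.6 mm clearance, so the strut expands freely without reaching the stop — the stress is zero.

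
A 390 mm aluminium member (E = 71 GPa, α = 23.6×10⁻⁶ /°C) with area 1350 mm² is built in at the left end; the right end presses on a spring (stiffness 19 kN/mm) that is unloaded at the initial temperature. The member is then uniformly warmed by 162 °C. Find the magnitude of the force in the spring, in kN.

P ≈ 26.3 kN

The unrestrained thermal change is αΔT L = 23.6×10⁻⁶ × 162 × 390 = 1.491 mm.
With a force P in the spring, the elastic change of the member is PL/(AE) and that of the spring is P/k; compatibility requires their sum to equal δ_free.
So P = δ_free / [L/(AE) + 1/k] = 1.491 / [ 390/(1350×71×10³) + 1/(19×10³) ].
P = 1.491 / 5.67×10⁻⁵ = 26300 N.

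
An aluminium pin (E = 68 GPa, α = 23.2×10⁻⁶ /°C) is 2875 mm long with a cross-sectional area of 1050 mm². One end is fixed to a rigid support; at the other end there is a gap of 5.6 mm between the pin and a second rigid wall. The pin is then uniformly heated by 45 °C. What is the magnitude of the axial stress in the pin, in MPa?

If the wall were absent the pin would grow by αΔT L = 23.2×10⁻⁶ × 45 × 2875 = 3.002 mm.
Since δ_free = 3 mm is less than the 5.6 mm gap, the pin never touches the wall. No axial force develops.

σ ≈ 0 MPa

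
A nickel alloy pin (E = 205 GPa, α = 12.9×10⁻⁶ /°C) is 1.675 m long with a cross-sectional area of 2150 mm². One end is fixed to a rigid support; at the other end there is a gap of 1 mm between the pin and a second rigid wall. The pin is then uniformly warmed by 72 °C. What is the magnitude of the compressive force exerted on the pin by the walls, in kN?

Free thermal elongation = αΔT L = 12.9×10⁻⁶ × 72 × 1675 = 1.556 mm.
This exceeds the 1 mm gap, so the wall pushes back. The portion of expansion that must be recovered elastically is δ_free − gap = 1.556 − 1 = 0.5557 mm.
Compatibility: PL/(AE) = 0.5557 mm, so σ = P/A = E × (0.5557/1675) = 68.02 MPa.
Force on the wall = σA = 68.02 × 2150 mm² = 146.2 kN.

P ≈ 146 kN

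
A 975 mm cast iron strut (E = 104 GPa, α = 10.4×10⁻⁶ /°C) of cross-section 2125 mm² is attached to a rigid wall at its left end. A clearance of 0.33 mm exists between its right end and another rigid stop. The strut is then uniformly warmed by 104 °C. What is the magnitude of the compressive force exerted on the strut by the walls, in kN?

P ≈ 164 kN

Free thermal elongation = αΔT L = 10.4×10⁻⁶ × 104 × 975 = 1.055 mm.
The gap closes (δ_free > 0.33 mm) and the wall then resists a further 1.055 − 0.33 = 0.7246 mm of expansion.
That suppressed elongation corresponds to σ = E·Δ/L = 104×10³ × 0.7246/975 = 77.29 MPa.
P = σA = 77.29 × 2125 = 164.2 kN.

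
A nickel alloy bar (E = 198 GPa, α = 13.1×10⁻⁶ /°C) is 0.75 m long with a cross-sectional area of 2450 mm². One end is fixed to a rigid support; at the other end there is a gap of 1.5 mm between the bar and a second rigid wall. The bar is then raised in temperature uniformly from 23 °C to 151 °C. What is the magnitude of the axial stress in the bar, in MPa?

σ ≈ 0 MPa

Unrestrained expansion: δ_free = αΔT L = 13.1×10⁻⁶ × 128 × 750 = 1.258 mm.
This is smaller than the 1.5 mm clearance, so the bar expands freely without reaching the stop — the stress is zero.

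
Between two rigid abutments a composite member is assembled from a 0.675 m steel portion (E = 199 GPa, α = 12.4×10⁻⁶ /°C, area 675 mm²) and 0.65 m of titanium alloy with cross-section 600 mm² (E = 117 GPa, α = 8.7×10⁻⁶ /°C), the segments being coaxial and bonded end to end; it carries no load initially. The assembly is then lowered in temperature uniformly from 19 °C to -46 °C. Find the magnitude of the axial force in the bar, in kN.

P ≈ 63.8 kN (tensile)

With the walls removed the bar would change length by δ_free = Σ αᵢΔT Lᵢ = 12.4×10⁻⁶×65×675 + 8.7×10⁻⁶×65×650 = 0.9116 mm.
The walls prevent any net length change, so an axial force P (same in every segment) develops. Compatibility: P · Σ Lᵢ/(AᵢEᵢ) = δ_free.
The series flexibility is Σ Lᵢ/(AᵢEᵢ) = 675/(675×199×10³) + 650/(600×117×10³) = 1.428×10⁻⁵ mm/N.
Hence P = δ_free / Σ(L/AE) = 0.9116/1.428×10⁻⁵ = 63.82 kN (tensile).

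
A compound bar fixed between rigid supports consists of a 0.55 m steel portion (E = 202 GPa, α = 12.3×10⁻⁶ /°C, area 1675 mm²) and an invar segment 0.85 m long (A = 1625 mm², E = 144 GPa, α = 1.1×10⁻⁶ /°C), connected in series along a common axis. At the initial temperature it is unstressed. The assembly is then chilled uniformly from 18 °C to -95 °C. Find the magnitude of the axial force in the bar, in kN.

If the supports were absent, the total length change would be Σ αᵢΔT Lᵢ = 12.3×10⁻⁶×113×550 + 1.1×10⁻⁶×113×850 = 0.8701 mm.
Since the ends are fixed, an axial force P builds up, equal in every segment, with P · Σ Lᵢ/(AᵢEᵢ) = δ_free.
The series flexibility is Σ Lᵢ/(AᵢEᵢ) = 550/(1675×202×10³) + 850/(1625×144×10³) = 5.258×10⁻⁶ mm/N.
Hence P = δ_free / Σ(L/AE) = 0.8701/5.258×10⁻⁶ = 165.5 kN (tensile).

P ≈ 165 kN (tensile)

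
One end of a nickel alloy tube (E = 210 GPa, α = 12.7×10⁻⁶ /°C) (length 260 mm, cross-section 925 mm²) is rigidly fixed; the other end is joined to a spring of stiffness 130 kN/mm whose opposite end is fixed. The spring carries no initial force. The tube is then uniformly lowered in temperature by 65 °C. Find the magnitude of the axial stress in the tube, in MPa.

σ ≈ 25.7 MPa (tensile)

Free thermal contraction: δ_free = αΔT L = 12.7×10⁻⁶ × 65 × 260 = 0.2146 mm.
With a force P in the spring, the elastic change of the tube is PL/(AE) and that of the spring is P/k; compatibility requires their sum to equal δ_free.
P [ L/(AE) + 1/k ] = δ_free → P [ 260/(925×210×10³) + 1/(130×10³) ] = 0.2146.
P = 0.2146 / 9.031×10⁻⁶ = 23770 N.
σ = P/A = 23770/925 = 25.69 MPa.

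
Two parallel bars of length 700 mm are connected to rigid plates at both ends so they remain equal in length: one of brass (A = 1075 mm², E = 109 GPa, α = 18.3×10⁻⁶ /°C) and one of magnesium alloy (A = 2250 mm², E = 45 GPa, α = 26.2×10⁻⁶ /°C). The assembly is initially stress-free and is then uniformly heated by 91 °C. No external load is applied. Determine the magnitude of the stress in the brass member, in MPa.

σ ≈ 36.3 MPa (tensile)

Equilibrium of a rigid end plate with no external load gives equal and opposite internal forces ±P in the two members. Since α_{magnesium alloy} > α_{brass}, heating drives the magnesium alloy into compression and the brass into tension.
Setting the final lengths equal and cancelling L: (α₁ − α₂)ΔT = P/(A₁E₁) + P/(A₂E₂).
|α₁ − α₂|·ΔT = 7.9×10⁻⁶ × 91 = 0.0007189.
1/(A₁E₁) + 1/(A₂E₂) = 1/(1075×109×10³) + 1/(2250×45×10³) = 1.841×10⁻⁸ N⁻¹.
P = 0.0007189 / 1.841×10⁻⁸ = 39050 N = 39.05 kN.
σ_{brass} = P/A₁ = 39050/1075 = 36.32 MPa, tensile.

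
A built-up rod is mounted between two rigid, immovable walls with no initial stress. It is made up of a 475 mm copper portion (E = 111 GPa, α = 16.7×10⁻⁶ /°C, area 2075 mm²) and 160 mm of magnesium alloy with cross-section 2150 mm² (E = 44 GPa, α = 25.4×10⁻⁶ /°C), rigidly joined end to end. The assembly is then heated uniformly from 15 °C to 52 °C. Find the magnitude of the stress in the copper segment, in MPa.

If the supports were absent, the total length change would be Σ αᵢΔT Lᵢ = 16.7×10⁻⁶×37×475 + 25.4×10⁻⁶×37×160 = 0.4439 mm.
The walls prevent any net length change, so an axial force P (same in every segment) develops. Compatibility: P · Σ Lᵢ/(AᵢEᵢ) = δ_free.
Σ Lᵢ/(AᵢEᵢ) = 475/(2075×111×10³) + 160/(2150×44×10³) = 3.754×10⁻⁶ mm/N.
Hence P = δ_free / Σ(L/AE) = 0.4439/3.754×10⁻⁶ = 118.3 kN (compressive).
σ_{copper} = P / A = 118300 / 2075 = 56.99 MPa.

σ ≈ 57 MPa (compressive)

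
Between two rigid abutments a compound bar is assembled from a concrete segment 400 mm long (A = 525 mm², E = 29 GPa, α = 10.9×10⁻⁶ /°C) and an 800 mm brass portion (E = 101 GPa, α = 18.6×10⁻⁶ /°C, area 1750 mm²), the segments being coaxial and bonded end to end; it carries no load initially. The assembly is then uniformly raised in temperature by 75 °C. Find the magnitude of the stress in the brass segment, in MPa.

Free thermal expansion of the whole bar: Σ αᵢΔT Lᵢ = 10.9×10⁻⁶×75×400 + 18.6×10⁻⁶×75×800 = 1.443 mm.
The rigid supports impose zero overall length change; the single axial force P common to all segments must satisfy P Σ Lᵢ/(AᵢEᵢ) = δ_free.
The series flexibility is Σ Lᵢ/(AᵢEᵢ) = 400/(525×29×10³) + 800/(1750×101×10³) = 3.08×10⁻⁵ mm/N.
Hence P = δ_free / Σ(L/AE) = 1.443/3.08×10⁻⁵ = 46.85 kN (compressive).
σ_{brass} = P / A = 46850 / 1750 = 26.77 MPa.

σ ≈ 26.8 MPa (compressive)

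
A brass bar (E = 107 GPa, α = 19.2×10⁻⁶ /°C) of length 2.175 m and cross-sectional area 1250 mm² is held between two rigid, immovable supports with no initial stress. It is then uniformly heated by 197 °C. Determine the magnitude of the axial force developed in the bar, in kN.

P ≈ 506 kN (compressive)

Full restraint means ε = 0, so the stress is σ = EαΔT = 107×10³ × 19.2×10⁻⁶ × 197 = 404.7 MPa.
P = AEαΔT = 1250 × 107×10³ × 19.2×10⁻⁶ × 197 = 505.9 kN (compressive).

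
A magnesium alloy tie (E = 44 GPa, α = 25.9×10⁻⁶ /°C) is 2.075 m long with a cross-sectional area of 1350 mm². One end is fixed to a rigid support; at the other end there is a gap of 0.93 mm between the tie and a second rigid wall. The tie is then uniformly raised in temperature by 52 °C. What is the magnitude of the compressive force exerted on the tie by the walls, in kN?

P ≈ 53.4 kN

Free thermal elongation = αΔT L = 25.9×10⁻⁶ × 52 × 2075 = 2.795 mm.
This exceeds the 0.93 mm gap, so the wall pushes back. The portion of expansion that must be recovered elastically is δ_free − gap = 2.795 − 0.93 = 1.865 mm.
That suppressed elongation corresponds to σ = E·Δ/L = 44×10³ × 1.865/2075 = 39.54 MPa.
Force on the wall = σA = 39.54 × 1350 mm² = 53.38 kN.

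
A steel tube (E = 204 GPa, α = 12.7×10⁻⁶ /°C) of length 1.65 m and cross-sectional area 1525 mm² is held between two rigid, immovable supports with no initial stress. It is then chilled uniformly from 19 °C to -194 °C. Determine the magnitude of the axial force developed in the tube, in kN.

Full restraint means ε = 0, so the stress is σ = EαΔT = 204×10³ × 12.7×10⁻⁶ × 213 = 551.8 MPa.
Then P = σA = 551.8 × 1525 mm² = 841.6 kN, tensile.

P ≈ 842 kN (tensile)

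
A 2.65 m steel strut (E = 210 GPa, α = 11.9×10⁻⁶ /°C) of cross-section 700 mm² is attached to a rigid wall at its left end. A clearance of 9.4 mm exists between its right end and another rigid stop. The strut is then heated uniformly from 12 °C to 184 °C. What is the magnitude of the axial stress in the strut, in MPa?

σ ≈ 0 MPa

Free thermal elongation = αΔT L = 11.9×10⁻⁶ × 172 × 2650 = 5.424 mm.
This is smaller than the 9.4 mm clearance, so the strut expands freely without reaching the stop — the stress is zero.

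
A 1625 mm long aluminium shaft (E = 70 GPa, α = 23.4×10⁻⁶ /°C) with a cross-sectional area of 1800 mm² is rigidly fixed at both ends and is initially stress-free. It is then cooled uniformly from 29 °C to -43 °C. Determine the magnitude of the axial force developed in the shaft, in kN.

P ≈ 212 kN (tensile)

The ends cannot move, so σ = EαΔT = 70×10³ × 23.4×10⁻⁶ × 72 = 117.9 MPa.
Then P = σA = 117.9 × 1800 mm² = 212.3 kN, tensile.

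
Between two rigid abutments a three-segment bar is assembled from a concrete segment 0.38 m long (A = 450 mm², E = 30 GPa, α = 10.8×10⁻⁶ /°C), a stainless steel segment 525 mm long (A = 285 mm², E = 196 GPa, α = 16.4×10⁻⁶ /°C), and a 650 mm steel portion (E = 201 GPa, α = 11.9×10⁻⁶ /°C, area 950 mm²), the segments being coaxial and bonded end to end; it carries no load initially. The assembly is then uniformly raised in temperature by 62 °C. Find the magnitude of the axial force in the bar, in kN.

If the supports were absent, the total length change would be Σ αᵢΔT Lᵢ = 10.8×10⁻⁶×62×380 + 16.4×10⁻⁶×62×525 + 11.9×10⁻⁶×62×650 = 1.268 mm.
The rigid supports impose zero overall length change; the single axial force P common to all segments must satisfy P Σ Lᵢ/(AᵢEᵢ) = δ_free.
Σ Lᵢ/(AᵢEᵢ) = 380/(450×30×10³) + 525/(285×196×10³) + 650/(950×201×10³) = 4.095×10⁻⁵ mm/N.
So P = 1.268 / 4.095×10⁻⁵ = 30.96 kN, compressive.

P ≈ 31 kN (compressive)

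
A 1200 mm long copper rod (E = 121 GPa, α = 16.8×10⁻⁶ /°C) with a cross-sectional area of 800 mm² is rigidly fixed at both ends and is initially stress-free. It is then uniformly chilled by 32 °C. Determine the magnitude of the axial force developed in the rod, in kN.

P ≈ 52 kN (tensile)

The ends cannot move, so σ = EαΔT = 121×10³ × 16.8×10⁻⁶ × 32 = 65.05 MPa.
Then P = σA = 65.05 × 800 mm² = 52.04 kN, tensile.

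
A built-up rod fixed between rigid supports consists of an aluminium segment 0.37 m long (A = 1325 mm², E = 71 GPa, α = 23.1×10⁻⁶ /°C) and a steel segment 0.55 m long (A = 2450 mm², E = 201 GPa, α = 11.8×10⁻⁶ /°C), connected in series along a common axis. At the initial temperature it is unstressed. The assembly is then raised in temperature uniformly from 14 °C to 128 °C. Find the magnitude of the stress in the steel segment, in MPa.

σ ≈ 139 MPa (compressive)

Free thermal expansion of the whole bar: Σ αᵢΔT Lᵢ = 23.1×10⁻⁶×114×370 + 11.8×10⁻⁶×114×550 = 1.714 mm.
The walls prevent any net length change, so an axial force P (same in every segment) develops. Compatibility: P · Σ Lᵢ/(AᵢEᵢ) = δ_free.
Σ Lᵢ/(AᵢEᵢ) = 370/(1325×71×10³) + 550/(2450×201×10³) = 5.05×10⁻⁶ mm/N.
Hence P = δ_free / Σ(L/AE) = 1.714/5.05×10⁻⁶ = 339.5 kN (compressive).
σ_{steel} = P / A = 339500 / 2450 = 138.6 MPa.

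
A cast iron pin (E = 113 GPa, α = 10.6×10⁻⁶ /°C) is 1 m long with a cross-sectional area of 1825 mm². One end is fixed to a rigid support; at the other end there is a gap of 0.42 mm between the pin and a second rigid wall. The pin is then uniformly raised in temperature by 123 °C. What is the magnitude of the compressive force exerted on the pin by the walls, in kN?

If the wall were absent the pin would grow by αΔT L = 10.6×10⁻⁶ × 123 × 1000 = 1.304 mm.
After closing the 0.42 mm clearance, 1.304 − 0.42 = 0.8838 mm of expansion remains to be suppressed by the wall.
That suppressed elongation corresponds to σ = E·Δ/L = 113×10³ × 0.8838/1000 = 99.87 MPa.
P = σA = 99.87 × 1825 = 182.3 kN.

P ≈ 182 kN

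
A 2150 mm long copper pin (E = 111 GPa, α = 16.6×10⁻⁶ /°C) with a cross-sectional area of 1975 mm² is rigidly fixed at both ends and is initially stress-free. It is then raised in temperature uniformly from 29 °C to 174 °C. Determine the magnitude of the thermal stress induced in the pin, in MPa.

σ ≈ 267 MPa (compressive)

The supports are rigid, so the total axial strain is zero. The restrained thermal strain is ε = αΔT = 16.6×10⁻⁶ × 145 = 2407×10⁻⁶.
The stress required to suppress this strain is σ = Eε = 111×10³ × 2407×10⁻⁶ = 267.2 MPa, compressive since the pin is trying to expand.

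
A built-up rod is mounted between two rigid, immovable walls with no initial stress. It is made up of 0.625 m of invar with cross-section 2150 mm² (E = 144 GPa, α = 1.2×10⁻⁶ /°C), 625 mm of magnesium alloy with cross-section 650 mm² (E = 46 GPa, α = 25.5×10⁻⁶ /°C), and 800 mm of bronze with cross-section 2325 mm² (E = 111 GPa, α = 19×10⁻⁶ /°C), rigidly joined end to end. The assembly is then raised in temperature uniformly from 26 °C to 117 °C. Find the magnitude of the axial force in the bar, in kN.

P ≈ 112 kN (compressive)

Free thermal expansion of the whole bar: Σ αᵢΔT Lᵢ = 1.2×10⁻⁶×91×625 + 25.5×10⁻⁶×91×625 + 19×10⁻⁶×91×800 = 2.902 mm.
The rigid supports impose zero overall length change; the single axial force P common to all segments must satisfy P Σ Lᵢ/(AᵢEᵢ) = δ_free.
The series flexibility is Σ Lᵢ/(AᵢEᵢ) = 625/(2150×144×10³) + 625/(650×46×10³) + 800/(2325×111×10³) = 2.602×10⁻⁵ mm/N.
P = 2.902 / 2.602×10⁻⁵ = 111500 N = 111.5 kN, compressive.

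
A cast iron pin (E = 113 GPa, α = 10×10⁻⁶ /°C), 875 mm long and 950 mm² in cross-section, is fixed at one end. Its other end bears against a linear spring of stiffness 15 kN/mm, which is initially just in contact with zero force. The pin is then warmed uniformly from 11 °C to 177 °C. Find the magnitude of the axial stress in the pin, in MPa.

σ ≈ 20.4 MPa (compressive)

Free thermal expansion: δ_free = αΔT L = 10×10⁻⁶ × 166 × 875 = 1.452 mm.
With a force P in the spring, the elastic change of the pin is PL/(AE) and that of the spring is P/k; compatibility requires their sum to equal δ_free.
So P = δ_free / [L/(AE) + 1/k] = 1.452 / [ 875/(950×113×10³) + 1/(15×10³) ].
P = 1.452 / 7.482×10⁻⁵ = 19410 N.
σ = P/A = 19410/950 = 20.44 MPa.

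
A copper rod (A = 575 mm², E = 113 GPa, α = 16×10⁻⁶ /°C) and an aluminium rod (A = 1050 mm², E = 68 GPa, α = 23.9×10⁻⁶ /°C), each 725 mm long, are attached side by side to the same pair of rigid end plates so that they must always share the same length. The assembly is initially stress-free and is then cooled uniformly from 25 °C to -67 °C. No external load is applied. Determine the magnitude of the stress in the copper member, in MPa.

σ ≈ 43 MPa (compressive)

Equilibrium of a rigid end plate with no external load gives equal and opposite internal forces ±P in the two members. Since α_{aluminium} > α_{copper}, cooling drives the aluminium into tension and the copper into compression.
Setting the final lengths equal and cancelling L: (α₁ − α₂)ΔT = P/(A₁E₁) + P/(A₂E₂).
|α₁ − α₂|·ΔT = 7.9×10⁻⁶ × 92 = 0.0007268.
1/(A₁E₁) + 1/(A₂E₂) = 1/(575×113×10³) + 1/(1050×68×10³) = 2.94×10⁻⁸ N⁻¹.
So P = 0.0007268 / 2.94×10⁻⁸ = 24.72 kN.
σ_{copper} = P/A₁ = 24720/575 = 43 MPa, compressive.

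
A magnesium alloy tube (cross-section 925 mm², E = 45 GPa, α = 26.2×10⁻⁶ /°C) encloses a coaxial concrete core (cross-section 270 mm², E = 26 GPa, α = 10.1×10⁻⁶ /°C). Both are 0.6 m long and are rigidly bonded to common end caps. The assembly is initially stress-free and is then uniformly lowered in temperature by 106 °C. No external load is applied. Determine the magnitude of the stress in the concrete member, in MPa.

The magnesium alloy has the larger α, so on cooling it would change length more than the concrete if both were free. The rigid plates force a common final length, so the magnesium alloy is put into tension and the concrete into compression, with equal and opposite forces P (no external load).
Setting the final lengths equal and cancelling L: (α₁ − α₂)ΔT = P/(A₁E₁) + P/(A₂E₂).
|α₁ − α₂|·ΔT = 16.1×10⁻⁶ × 106 = 0.001707.
1/(A₁E₁) + 1/(A₂E₂) = 1/(925×45×10³) + 1/(270×26×10³) = 1.665×10⁻⁷ N⁻¹.
P = 0.001707 / 1.665×10⁻⁷ = 10250 N = 10.25 kN.
σ_{concrete} = P/A₂ = 10250/270 = 37.97 MPa, compressive.

σ ≈ 38 MPa (compressive)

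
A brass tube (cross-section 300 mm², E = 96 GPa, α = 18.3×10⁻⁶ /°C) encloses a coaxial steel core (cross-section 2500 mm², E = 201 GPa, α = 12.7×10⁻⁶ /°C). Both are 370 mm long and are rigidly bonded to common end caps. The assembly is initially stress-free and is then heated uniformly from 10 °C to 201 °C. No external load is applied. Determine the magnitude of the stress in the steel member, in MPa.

σ ≈ 11.7 MPa (tensile)

Equilibrium of a rigid end plate with no external load gives equal and opposite internal forces ±P in the two members. Since α_{brass} > α_{steel}, heating drives the brass into compression and the steel into tension.
Setting the final lengths equal and cancelling L: (α₁ − α₂)ΔT = P/(A₁E₁) + P/(A₂E₂).
|α₁ − α₂|·ΔT = 5.6×10⁻⁶ × 191 = 0.00107.
1/(A₁E₁) + 1/(A₂E₂) = 1/(300×96×10³) + 1/(2500×201×10³) = 3.671×10⁻⁸ N⁻¹.
P = 0.00107 / 3.671×10⁻⁸ = 29130 N = 29.13 kN.
σ_{steel} = P/A₂ = 29130/2500 = 11.65 MPa, tensile.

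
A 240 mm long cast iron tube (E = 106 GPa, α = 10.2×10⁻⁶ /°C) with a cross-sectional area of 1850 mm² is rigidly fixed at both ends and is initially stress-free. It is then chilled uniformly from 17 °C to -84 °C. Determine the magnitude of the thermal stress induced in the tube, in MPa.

With length fixed, the mechanical strain must cancel the thermal strain αΔT = 10.2×10⁻⁶ × 101 = 1030.2×10⁻⁶.
Hence σ = E·αΔT = 106×10³ × 1030.2×10⁻⁶ = 109.2 MPa, tensile.

σ ≈ 109 MPa (tensile)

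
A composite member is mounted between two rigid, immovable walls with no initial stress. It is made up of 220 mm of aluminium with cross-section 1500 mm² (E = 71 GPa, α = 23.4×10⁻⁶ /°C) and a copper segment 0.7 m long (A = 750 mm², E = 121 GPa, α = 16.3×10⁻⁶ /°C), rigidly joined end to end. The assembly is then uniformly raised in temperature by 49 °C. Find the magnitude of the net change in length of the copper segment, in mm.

Free thermal expansion of the whole bar: Σ αᵢΔT Lᵢ = 23.4×10⁻⁶×49×220 + 16.3×10⁻⁶×49×700 = 0.8113 mm.
The rigid supports impose zero overall length change; the single axial force P common to all segments must satisfy P Σ Lᵢ/(AᵢEᵢ) = δ_free.
The series flexibility is Σ Lᵢ/(AᵢEᵢ) = 220/(1500×71×10³) + 700/(750×121×10³) = 9.779×10⁻⁶ mm/N.
So P = 0.8113 / 9.779×10⁻⁶ = 82.97 kN, compressive.
For the copper segment, free thermal change = 16.3×10⁻⁶×49×700 = 0.5591 mm and elastic change from P = 82970×700/(750×121×10³) = 0.64 mm; these oppose, so the net change is 0.0809 mm (segment shortens).

|ΔL| ≈ 0.0809 mm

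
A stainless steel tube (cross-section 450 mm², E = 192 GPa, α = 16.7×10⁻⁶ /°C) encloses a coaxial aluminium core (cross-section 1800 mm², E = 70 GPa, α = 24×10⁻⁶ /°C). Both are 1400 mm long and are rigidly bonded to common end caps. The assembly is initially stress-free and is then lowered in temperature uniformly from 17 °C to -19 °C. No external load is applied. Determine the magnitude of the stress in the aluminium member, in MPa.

Both members must finish at the same length. With the larger α, the aluminium tends to over-contract; the plates restrain it, putting the aluminium in tension and the stainless steel in compression. With no external load the two internal forces are equal and opposite, magnitude P.
Equating the net (thermal + elastic) strains gives |α₁ − α₂|·ΔT = P·[1/(A₁E₁) + 1/(A₂E₂)].
|α₁ − α₂|·ΔT = 7.3×10⁻⁶ × 36 = 0.0002628.
1/(A₁E₁) + 1/(A₂E₂) = 1/(450×192×10³) + 1/(1800×70×10³) = 1.951×10⁻⁸ N⁻¹.
So P = 0.0002628 / 1.951×10⁻⁸ = 13.47 kN.
σ_{aluminium} = P/A₂ = 13470/1800 = 7.483 MPa, tensile.

σ ≈ 7.48 MPa (tensile)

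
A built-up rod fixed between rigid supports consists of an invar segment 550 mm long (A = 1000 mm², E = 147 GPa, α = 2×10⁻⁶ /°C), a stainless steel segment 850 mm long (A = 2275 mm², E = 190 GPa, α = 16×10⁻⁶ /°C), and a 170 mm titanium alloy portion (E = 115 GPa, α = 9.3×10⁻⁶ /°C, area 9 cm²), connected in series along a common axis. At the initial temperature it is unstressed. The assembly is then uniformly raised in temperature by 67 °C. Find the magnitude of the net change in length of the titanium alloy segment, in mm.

|ΔL| ≈ 0.138 mm

If the supports were absent, the total length change would be Σ αᵢΔT Lᵢ = 2×10⁻⁶×67×550 + 16×10⁻⁶×67×850 + 9.3×10⁻⁶×67×170 = 1.091 mm.
The rigid supports impose zero overall length change; the single axial force P common to all segments must satisfy P Σ Lᵢ/(AᵢEᵢ) = δ_free.
The series flexibility is Σ Lᵢ/(AᵢEᵢ) = 550/(1000×147×10³) + 850/(2275×190×10³) + 170/(900×115×10³) = 7.35×10⁻⁶ mm/N.
P = 1.091 / 7.35×10⁻⁶ = 148400 N = 148.4 kN, compressive.
For the titanium alloy segment, free thermal change = 9.3×10⁻⁶×67×170 = 0.1059 mm and elastic change from P = 148400×170/(900×115×10³) = 0.2438 mm; these oppose, so the net change is 0.138 mm (segment shortens).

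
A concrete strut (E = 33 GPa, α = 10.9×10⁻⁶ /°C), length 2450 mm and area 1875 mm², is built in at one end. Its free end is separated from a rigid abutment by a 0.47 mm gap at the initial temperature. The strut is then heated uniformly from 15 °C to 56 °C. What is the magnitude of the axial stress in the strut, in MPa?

Free thermal elongation = αΔT L = 10.9×10⁻⁶ × 41 × 2450 = 1.095 mm.
After closing the 0.47 mm clearance, 1.095 − 0.47 = 0.6249 mm of expansion remains to be suppressed by the wall.
That suppressed elongation corresponds to σ = E·Δ/L = 33×10³ × 0.6249/2450 = 8.417 MPa.

σ ≈ 8.42 MPa (compressive)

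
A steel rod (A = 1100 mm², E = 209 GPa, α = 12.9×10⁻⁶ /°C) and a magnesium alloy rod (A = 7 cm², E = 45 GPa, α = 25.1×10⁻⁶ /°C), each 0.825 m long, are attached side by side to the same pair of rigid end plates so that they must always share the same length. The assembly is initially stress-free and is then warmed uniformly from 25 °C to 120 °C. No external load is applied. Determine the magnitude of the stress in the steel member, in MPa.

σ ≈ 29.2 MPa (tensile)

Both members must finish at the same length. With the larger α, the magnesium alloy tends to over-expand; the plates restrain it, putting the magnesium alloy in compression and the steel in tension. With no external load the two internal forces are equal and opposite, magnitude P.
Equating the net (thermal + elastic) strains gives |α₁ − α₂|·ΔT = P·[1/(A₁E₁) + 1/(A₂E₂)].
|α₁ − α₂|·ΔT = 12.2×10⁻⁶ × 95 = 0.001159.
1/(A₁E₁) + 1/(A₂E₂) = 1/(1100×209×10³) + 1/(700×45×10³) = 3.61×10⁻⁸ N⁻¹.
P = 0.001159 / 3.61×10⁻⁸ = 32110 N = 32.11 kN.
σ_{steel} = P/A₁ = 32110/1100 = 29.19 MPa, tensile.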